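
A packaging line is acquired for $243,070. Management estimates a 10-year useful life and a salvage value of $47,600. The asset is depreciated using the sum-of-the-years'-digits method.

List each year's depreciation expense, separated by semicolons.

Depreciable base = $243,070 − $47,600 = $195,470.
Sum of the years' digits = 10+9+8+7+6+5+4+3+2+1 = 55.
Year 1: $195,470 × 10/55 = $35,540. Book value $207,530.
Year 2: $195,470 × 9/55 = $31,986. Book value $175,544.
Year 3: $195,470 × 8/55 = $28,432. Book value $147,112.
Year 4: $195,470 × 7/55 = $24,878. Book value $122,234.
Year 5: $195,470 × 6/55 = $21,324. Book value $100,910.
Year 6: $195,470 × 5/55 = $17,770. Book value $83,140.
Year 7: $195,470 × 4/55 = $14,216. Book value $68,924.
Year 8: $195,470 × 3/55 = $10,662. Book value $58,262.
Year 9: $195,470 × 2/55 = $7,108. Book value $51,154.
Year 10: $195,470 × 1/55 = $3,554. Book value $47,600.

$35,540; $31,986; $28,432; $24,878; $21,324; $17,770; $14,216; $10,662; $7,108; $3,554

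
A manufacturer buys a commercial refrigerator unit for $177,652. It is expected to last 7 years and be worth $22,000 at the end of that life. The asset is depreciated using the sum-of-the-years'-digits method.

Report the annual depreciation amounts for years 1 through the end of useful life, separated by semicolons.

$38,913; $33,354; $27,795; $22,236; $16,677; $11,118; $5,559

Depreciable base = $177,652 − $22,000 = $155,652.
Sum of the years' digits = 7+6+5+4+3+2+1 = 28.
Year 1: $155,652 × 7/28 = $38,913. Book value $138,739.
Year 2: $155,652 × 6/28 = $33,354. Book value $105,385.
Year 3: $155,652 × 5/28 = $27,795. Book value $77,590.
Year 4: $155,652 × 4/28 = $22,236. Book value $55,354.
Year 5: $155,652 × 3/28 = $16,677. Book value $38,677.
Year 6: $155,652 × 2/28 = $11,118. Book value $27,559.
Year 7: $155,652 × 1/28 = $5,559. Book value $22,000.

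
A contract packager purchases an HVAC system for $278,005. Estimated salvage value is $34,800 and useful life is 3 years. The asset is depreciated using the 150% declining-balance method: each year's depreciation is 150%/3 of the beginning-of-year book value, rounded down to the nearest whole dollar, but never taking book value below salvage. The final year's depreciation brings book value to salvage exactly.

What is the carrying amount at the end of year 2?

Depreciable base = $278,005 − $34,800 = $243,205.
Year 1: ⌊$278,005 × 150%/3⌋ = $139,002. Book value $139,003.
Year 2: ⌊$139,003 × 150%/3⌋ = $69,501. Book value $69,502.

$69,502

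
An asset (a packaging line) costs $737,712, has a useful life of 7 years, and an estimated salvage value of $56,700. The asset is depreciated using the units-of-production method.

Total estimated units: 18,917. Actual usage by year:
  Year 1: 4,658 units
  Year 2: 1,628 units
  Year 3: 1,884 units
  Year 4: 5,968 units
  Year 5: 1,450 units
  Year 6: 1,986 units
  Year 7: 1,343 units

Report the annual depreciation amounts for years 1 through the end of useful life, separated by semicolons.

$167,688; $58,608; $67,824; $214,848; $52,200; $71,496; $48,348

Depreciable base = $737,712 − $56,700 = $681,012.
Rate = $681,012 / 18,917 units = $36 per unit.
Year 1: 4,658 × $36 = $167,688. Book value $570,024.
Year 2: 1,628 × $36 = $58,608. Book value $511,416.
Year 3: 1,884 × $36 = $67,824. Book value $443,592.
Year 4: 5,968 × $36 = $214,848. Book value $228,744.
Year 5: 1,450 × $36 = $52,200. Book value $176,544.
Year 6: 1,986 × $36 = $71,496. Book value $105,048.
Year 7: 1,343 × $36 = $48,348. Book value $56,700.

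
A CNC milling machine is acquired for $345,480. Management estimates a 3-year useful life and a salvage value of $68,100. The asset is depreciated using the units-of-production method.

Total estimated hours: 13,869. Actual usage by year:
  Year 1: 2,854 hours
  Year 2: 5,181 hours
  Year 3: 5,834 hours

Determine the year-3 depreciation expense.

Depreciable base = $345,480 − $68,100 = $277,380.
Rate = $277,380 / 13,869 hours = $20 per hour.
Year 1: 2,854 × $20 = $57,080. Book value $288,400.
Year 2: 5,181 × $20 = $103,620. Book value $184,780.
Year 3: 5,834 × $20 = $116,680. Book value $68,100.

$116,680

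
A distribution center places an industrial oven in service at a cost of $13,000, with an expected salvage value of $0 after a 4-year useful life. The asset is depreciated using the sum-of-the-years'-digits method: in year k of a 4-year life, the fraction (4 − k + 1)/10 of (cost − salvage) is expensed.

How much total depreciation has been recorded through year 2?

$9,100

Depreciable base = $13,000 − $0 = $13,000.
Sum of the years' digits = 4+3+2+1 = 10.
Year 1: $13,000 × 4/10 = $5,200. Book value $7,800.
Year 2: $13,000 × 3/10 = $3,900. Book value $3,900.
Accumulated through year 2 = $13,000 − $3,900 = $9,100.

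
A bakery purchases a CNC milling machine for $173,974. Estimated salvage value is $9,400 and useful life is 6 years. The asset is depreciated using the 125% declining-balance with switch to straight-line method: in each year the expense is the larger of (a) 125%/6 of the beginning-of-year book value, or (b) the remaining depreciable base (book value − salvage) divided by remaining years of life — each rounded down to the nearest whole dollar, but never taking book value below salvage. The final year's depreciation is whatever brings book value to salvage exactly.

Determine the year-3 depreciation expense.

$24,909

Depreciable base = $173,974 − $9,400 = $164,574.
Year 1: DB = ⌊$173,974 × 125%/6⌋ = $36,244; SL = ⌊$164,574/6⌋ = $27,429 → take DB $36,244. Book value $137,730.
Year 2: DB = ⌊$137,730 × 125%/6⌋ = $28,693; SL = ⌊$128,330/5⌋ = $25,666 → take DB $28,693. Book value $109,037.
Year 3: DB = ⌊$109,037 × 125%/6⌋ = $22,716; SL = ⌊$99,637/4⌋ = $24,909 → take SL $24,909. Book value $84,128.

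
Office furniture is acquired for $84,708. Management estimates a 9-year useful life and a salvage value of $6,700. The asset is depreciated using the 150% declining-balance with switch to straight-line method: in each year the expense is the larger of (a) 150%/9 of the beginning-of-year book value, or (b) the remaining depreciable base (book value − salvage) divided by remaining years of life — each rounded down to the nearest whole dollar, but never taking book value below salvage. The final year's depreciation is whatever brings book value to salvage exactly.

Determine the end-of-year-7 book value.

$20,361

Depreciable base = $84,708 − $6,700 = $78,008.
Year 1: DB = ⌊$84,708 × 150%/9⌋ = $14,118; SL = ⌊$78,008/9⌋ = $8,667 → take DB $14,118. Book value $70,590.
Year 2: DB = ⌊$70,590 × 150%/9⌋ = $11,765; SL = ⌊$63,890/8⌋ = $7,986 → take DB $11,765. Book value $58,825.
Year 3: DB = ⌊$58,825 × 150%/9⌋ = $9,804; SL = ⌊$52,125/7⌋ = $7,446 → take DB $9,804. Book value $49,021.
Year 4: DB = ⌊$49,021 × 150%/9⌋ = $8,170; SL = ⌊$42,321/6⌋ = $7,053 → take DB $8,170. Book value $40,851.
Year 5: DB = ⌊$40,851 × 150%/9⌋ = $6,808; SL = ⌊$34,151/5⌋ = $6,830 → take SL $6,830. Book value $34,021.
Year 6: DB = ⌊$34,021 × 150%/9⌋ = $5,670; SL = ⌊$27,321/4⌋ = $6,830 → take SL $6,830. Book value $27,191.
Year 7: DB = ⌊$27,191 × 150%/9⌋ = $4,531; SL = ⌊$20,491/3⌋ = $6,830 → take SL $6,830. Book value $20,361.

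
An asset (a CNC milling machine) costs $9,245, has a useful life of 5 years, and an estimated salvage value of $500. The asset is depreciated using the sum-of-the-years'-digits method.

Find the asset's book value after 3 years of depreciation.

$2,249

Depreciable base = $9,245 − $500 = $8,745.
Sum of the years' digits = 5+4+3+2+1 = 15.
Year 1: $8,745 × 5/15 = $2,915. Book value $6,330.
Year 2: $8,745 × 4/15 = $2,332. Book value $3,998.
Year 3: $8,745 × 3/15 = $1,749. Book value $2,249.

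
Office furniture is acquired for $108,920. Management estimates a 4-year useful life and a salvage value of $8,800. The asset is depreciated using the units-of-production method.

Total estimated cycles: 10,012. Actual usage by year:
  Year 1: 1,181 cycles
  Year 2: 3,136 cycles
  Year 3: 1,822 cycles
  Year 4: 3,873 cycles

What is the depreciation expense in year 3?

Depreciable base = $108,920 − $8,800 = $100,120.
Rate = $100,120 / 10,012 cycles = $10 per cycle.
Year 1: 1,181 × $10 = $11,810. Book value $97,110.
Year 2: 3,136 × $10 = $31,360. Book value $65,750.
Year 3: 1,822 × $10 = $18,220. Book value $47,530.

$18,220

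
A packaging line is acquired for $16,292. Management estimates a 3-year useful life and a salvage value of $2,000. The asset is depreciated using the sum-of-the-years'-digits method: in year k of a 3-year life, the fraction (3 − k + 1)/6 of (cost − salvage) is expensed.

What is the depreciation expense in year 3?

$2,382

Depreciable base = $16,292 − $2,000 = $14,292.
Sum of the years' digits = 3+2+1 = 6.
Year 1: $14,292 × 3/6 = $7,146. Book value $9,146.
Year 2: $14,292 × 2/6 = $4,764. Book value $4,382.
Year 3: $14,292 × 1/6 = $2,382. Book value $2,000.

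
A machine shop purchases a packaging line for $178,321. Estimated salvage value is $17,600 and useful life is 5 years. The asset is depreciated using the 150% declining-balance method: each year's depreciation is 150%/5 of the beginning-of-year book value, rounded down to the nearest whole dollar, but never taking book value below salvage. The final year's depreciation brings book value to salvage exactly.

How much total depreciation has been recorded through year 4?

$135,505

Depreciable base = $178,321 − $17,600 = $160,721.
Year 1: ⌊$178,321 × 150%/5⌋ = $53,496. Book value $124,825.
Year 2: ⌊$124,825 × 150%/5⌋ = $37,447. Book value $87,378.
Year 3: ⌊$87,378 × 150%/5⌋ = $26,213. Book value $61,165.
Year 4: ⌊$61,165 × 150%/5⌋ = $18,349. Book value $42,816.
Accumulated through year 4 = $178,321 − $42,816 = $135,505.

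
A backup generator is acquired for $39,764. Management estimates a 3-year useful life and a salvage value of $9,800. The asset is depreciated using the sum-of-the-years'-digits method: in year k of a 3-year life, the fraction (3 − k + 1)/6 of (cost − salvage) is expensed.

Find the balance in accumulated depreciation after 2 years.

$24,970

Depreciable base = $39,764 − $9,800 = $29,964.
Sum of the years' digits = 3+2+1 = 6.
Year 1: $29,964 × 3/6 = $14,982. Book value $24,782.
Year 2: $29,964 × 2/6 = $9,988. Book value $14,794.
Accumulated through year 2 = $39,764 − $14,794 = $24,970.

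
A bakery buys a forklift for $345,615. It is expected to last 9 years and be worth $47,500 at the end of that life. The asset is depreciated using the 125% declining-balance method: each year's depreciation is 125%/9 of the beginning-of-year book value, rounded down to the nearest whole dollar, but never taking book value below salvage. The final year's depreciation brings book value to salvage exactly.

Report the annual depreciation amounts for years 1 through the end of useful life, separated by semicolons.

$48,002; $41,335; $35,594; $30,650; $26,393; $22,727; $19,571; $16,853; $56,990

Depreciable base = $345,615 − $47,500 = $298,115.
Year 1: ⌊$345,615 × 125%/9⌋ = $48,002. Book value $297,613.
Year 2: ⌊$297,613 × 125%/9⌋ = $41,335. Book value $256,278.
Year 3: ⌊$256,278 × 125%/9⌋ = $35,594. Book value $220,684.
Year 4: ⌊$220,684 × 125%/9⌋ = $30,650. Book value $190,034.
Year 5: ⌊$190,034 × 125%/9⌋ = $26,393. Book value $163,641.
Year 6: ⌊$163,641 × 125%/9⌋ = $22,727. Book value $140,914.
Year 7: ⌊$140,914 × 125%/9⌋ = $19,571. Book value $121,343.
Year 8: ⌊$121,343 × 125%/9⌋ = $16,853. Book value $104,490.
Year 9 (final): $104,490 − $47,500 = $56,990. Book value $47,500.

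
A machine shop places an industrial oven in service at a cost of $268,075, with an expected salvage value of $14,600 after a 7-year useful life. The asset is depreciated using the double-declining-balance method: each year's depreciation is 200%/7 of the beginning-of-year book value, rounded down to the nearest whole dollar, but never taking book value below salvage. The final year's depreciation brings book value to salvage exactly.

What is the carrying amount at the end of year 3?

Depreciable base = $268,075 − $14,600 = $253,475.
Year 1: ⌊$268,075 × 200%/7⌋ = $76,592. Book value $191,483.
Year 2: ⌊$191,483 × 200%/7⌋ = $54,709. Book value $136,774.
Year 3: ⌊$136,774 × 200%/7⌋ = $39,078. Book value $97,696.

$97,696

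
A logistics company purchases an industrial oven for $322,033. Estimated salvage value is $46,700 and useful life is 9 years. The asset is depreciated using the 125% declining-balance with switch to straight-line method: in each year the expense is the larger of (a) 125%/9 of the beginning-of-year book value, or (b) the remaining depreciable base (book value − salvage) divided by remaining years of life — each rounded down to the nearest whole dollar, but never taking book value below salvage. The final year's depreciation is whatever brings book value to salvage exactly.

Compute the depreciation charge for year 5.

$26,073

Depreciable base = $322,033 − $46,700 = $275,333.
Year 1: DB = ⌊$322,033 × 125%/9⌋ = $44,726; SL = ⌊$275,333/9⌋ = $30,592 → take DB $44,726. Book value $277,307.
Year 2: DB = ⌊$277,307 × 125%/9⌋ = $38,514; SL = ⌊$230,607/8⌋ = $28,825 → take DB $38,514. Book value $238,793.
Year 3: DB = ⌊$238,793 × 125%/9⌋ = $33,165; SL = ⌊$192,093/7⌋ = $27,441 → take DB $33,165. Book value $205,628.
Year 4: DB = ⌊$205,628 × 125%/9⌋ = $28,559; SL = ⌊$158,928/6⌋ = $26,488 → take DB $28,559. Book value $177,069.
Year 5: DB = ⌊$177,069 × 125%/9⌋ = $24,592; SL = ⌊$130,369/5⌋ = $26,073 → take SL $26,073. Book value $150,996.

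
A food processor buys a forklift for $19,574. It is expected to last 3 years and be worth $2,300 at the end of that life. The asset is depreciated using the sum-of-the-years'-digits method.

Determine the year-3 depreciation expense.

Depreciable base = $19,574 − $2,300 = $17,274.
Sum of the years' digits = 3+2+1 = 6.
Year 1: $17,274 × 3/6 = $8,637. Book value $10,937.
Year 2: $17,274 × 2/6 = $5,758. Book value $5,179.
Year 3: $17,274 × 1/6 = $2,879. Book value $2,300.

$2,879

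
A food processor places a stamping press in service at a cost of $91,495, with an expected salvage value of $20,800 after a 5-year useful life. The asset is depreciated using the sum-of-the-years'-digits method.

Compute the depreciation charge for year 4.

Depreciable base = $91,495 − $20,800 = $70,695.
Sum of the years' digits = 5+4+3+2+1 = 15.
Year 1: $70,695 × 5/15 = $23,565. Book value $67,930.
Year 2: $70,695 × 4/15 = $18,852. Book value $49,078.
Year 3: $70,695 × 3/15 = $14,139. Book value $34,939.
Year 4: $70,695 × 2/15 = $9,426. Book value $25,513.

$9,426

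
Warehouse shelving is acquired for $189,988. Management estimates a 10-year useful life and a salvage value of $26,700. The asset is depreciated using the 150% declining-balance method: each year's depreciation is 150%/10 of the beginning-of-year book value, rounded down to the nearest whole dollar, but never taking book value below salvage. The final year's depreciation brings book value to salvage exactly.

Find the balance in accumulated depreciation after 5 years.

Depreciable base = $189,988 − $26,700 = $163,288.
Year 1: ⌊$189,988 × 150%/10⌋ = $28,498. Book value $161,490.
Year 2: ⌊$161,490 × 150%/10⌋ = $24,223. Book value $137,267.
Year 3: ⌊$137,267 × 150%/10⌋ = $20,590. Book value $116,677.
Year 4: ⌊$116,677 × 150%/10⌋ = $17,501. Book value $99,176.
Year 5: ⌊$99,176 × 150%/10⌋ = $14,876. Book value $84,300.
Accumulated through year 5 = $189,988 − $84,300 = $105,688.

$105,688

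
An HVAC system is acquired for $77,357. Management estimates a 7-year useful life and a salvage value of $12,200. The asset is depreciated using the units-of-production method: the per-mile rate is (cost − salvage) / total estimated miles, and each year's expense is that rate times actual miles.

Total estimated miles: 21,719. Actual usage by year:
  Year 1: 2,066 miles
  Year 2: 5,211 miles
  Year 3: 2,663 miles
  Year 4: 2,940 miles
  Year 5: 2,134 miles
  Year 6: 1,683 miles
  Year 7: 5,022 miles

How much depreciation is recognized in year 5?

Depreciable base = $77,357 − $12,200 = $65,157.
Rate = $65,157 / 21,719 miles = $3 per mile.
Year 1: 2,066 × $3 = $6,198. Book value $71,159.
Year 2: 5,211 × $3 = $15,633. Book value $55,526.
Year 3: 2,663 × $3 = $7,989. Book value $47,537.
Year 4: 2,940 × $3 = $8,820. Book value $38,717.
Year 5: 2,134 × $3 = $6,402. Book value $32,315.

$6,402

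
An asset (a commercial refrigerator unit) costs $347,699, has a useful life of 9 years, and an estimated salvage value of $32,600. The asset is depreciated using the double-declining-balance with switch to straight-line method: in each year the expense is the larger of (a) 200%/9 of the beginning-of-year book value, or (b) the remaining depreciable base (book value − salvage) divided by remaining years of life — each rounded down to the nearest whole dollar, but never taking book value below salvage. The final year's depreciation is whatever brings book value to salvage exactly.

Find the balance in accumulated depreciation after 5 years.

Depreciable base = $347,699 − $32,600 = $315,099.
Year 1: DB = ⌊$347,699 × 200%/9⌋ = $77,266; SL = ⌊$315,099/9⌋ = $35,011 → take DB $77,266. Book value $270,433.
Year 2: DB = ⌊$270,433 × 200%/9⌋ = $60,096; SL = ⌊$237,833/8⌋ = $29,729 → take DB $60,096. Book value $210,337.
Year 3: DB = ⌊$210,337 × 200%/9⌋ = $46,741; SL = ⌊$177,737/7⌋ = $25,391 → take DB $46,741. Book value $163,596.
Year 4: DB = ⌊$163,596 × 200%/9⌋ = $36,354; SL = ⌊$130,996/6⌋ = $21,832 → take DB $36,354. Book value $127,242.
Year 5: DB = ⌊$127,242 × 200%/9⌋ = $28,276; SL = ⌊$94,642/5⌋ = $18,928 → take DB $28,276. Book value $98,966.
Accumulated through year 5 = $347,699 − $98,966 = $248,733.

$248,733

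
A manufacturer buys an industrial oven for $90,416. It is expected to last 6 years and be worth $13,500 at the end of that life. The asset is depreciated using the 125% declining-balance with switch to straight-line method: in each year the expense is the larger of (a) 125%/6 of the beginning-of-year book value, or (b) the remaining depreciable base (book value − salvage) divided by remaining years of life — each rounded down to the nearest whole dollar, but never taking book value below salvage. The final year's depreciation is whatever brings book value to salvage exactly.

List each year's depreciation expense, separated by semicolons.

Depreciable base = $90,416 − $13,500 = $76,916.
Year 1: DB = ⌊$90,416 × 125%/6⌋ = $18,836; SL = ⌊$76,916/6⌋ = $12,819 → take DB $18,836. Book value $71,580.
Year 2: DB = ⌊$71,580 × 125%/6⌋ = $14,912; SL = ⌊$58,080/5⌋ = $11,616 → take DB $14,912. Book value $56,668.
Year 3: DB = ⌊$56,668 × 125%/6⌋ = $11,805; SL = ⌊$43,168/4⌋ = $10,792 → take DB $11,805. Book value $44,863.
Year 4: DB = ⌊$44,863 × 125%/6⌋ = $9,346; SL = ⌊$31,363/3⌋ = $10,454 → take SL $10,454. Book value $34,409.
Year 5: DB = ⌊$34,409 × 125%/6⌋ = $7,168; SL = ⌊$20,909/2⌋ = $10,454 → take SL $10,454. Book value $23,955.
Year 6 (final): $23,955 − $13,500 = $10,455. Book value $13,500.

$18,836; $14,912; $11,805; $10,454; $10,454; $10,455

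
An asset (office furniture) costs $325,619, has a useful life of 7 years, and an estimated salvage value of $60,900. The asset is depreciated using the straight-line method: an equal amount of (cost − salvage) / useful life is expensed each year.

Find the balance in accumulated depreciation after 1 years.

$37,817

Depreciable base = $325,619 − $60,900 = $264,719.
Annual expense = $264,719 / 7 = $37,817.
End of year 1: book value $287,802.
Accumulated through year 1 = $325,619 − $287,802 = $37,817.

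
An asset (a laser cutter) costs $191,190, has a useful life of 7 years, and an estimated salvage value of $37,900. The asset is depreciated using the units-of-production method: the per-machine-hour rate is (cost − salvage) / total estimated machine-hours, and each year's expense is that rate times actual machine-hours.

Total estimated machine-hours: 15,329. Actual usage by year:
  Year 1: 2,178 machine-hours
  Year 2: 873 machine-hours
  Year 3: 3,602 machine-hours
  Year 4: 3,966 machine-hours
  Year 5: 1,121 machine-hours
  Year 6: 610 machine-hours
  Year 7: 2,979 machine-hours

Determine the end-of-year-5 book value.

Depreciable base = $191,190 − $37,900 = $153,290.
Rate = $153,290 / 15,329 machine-hours = $10 per machine-hour.
Year 1: 2,178 × $10 = $21,780. Book value $169,410.
Year 2: 873 × $10 = $8,730. Book value $160,680.
Year 3: 3,602 × $10 = $36,020. Book value $124,660.
Year 4: 3,966 × $10 = $39,660. Book value $85,000.
Year 5: 1,121 × $10 = $11,210. Book value $73,790.

$73,790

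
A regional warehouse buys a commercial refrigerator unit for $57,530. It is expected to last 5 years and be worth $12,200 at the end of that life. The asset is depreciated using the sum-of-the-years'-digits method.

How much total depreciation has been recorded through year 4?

Depreciable base = $57,530 − $12,200 = $45,330.
Sum of the years' digits = 5+4+3+2+1 = 15.
Year 1: $45,330 × 5/15 = $15,110. Book value $42,420.
Year 2: $45,330 × 4/15 = $12,088. Book value $30,332.
Year 3: $45,330 × 3/15 = $9,066. Book value $21,266.
Year 4: $45,330 × 2/15 = $6,044. Book value $15,222.
Accumulated through year 4 = $57,530 − $15,222 = $42,308.

$42,308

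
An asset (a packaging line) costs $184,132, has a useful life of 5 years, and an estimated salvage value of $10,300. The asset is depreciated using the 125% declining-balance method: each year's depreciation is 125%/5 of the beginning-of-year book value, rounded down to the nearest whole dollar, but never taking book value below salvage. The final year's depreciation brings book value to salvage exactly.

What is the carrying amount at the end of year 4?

$58,262

Depreciable base = $184,132 − $10,300 = $173,832.
Year 1: ⌊$184,132 × 125%/5⌋ = $46,033. Book value $138,099.
Year 2: ⌊$138,099 × 125%/5⌋ = $34,524. Book value $103,575.
Year 3: ⌊$103,575 × 125%/5⌋ = $25,893. Book value $77,682.
Year 4: ⌊$77,682 × 125%/5⌋ = $19,420. Book value $58,262.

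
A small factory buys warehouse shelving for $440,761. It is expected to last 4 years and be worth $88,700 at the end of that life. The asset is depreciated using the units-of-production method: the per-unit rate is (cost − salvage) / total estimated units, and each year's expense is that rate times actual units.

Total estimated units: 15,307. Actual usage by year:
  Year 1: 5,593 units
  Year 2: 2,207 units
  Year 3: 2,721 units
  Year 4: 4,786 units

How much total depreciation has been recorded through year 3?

$241,983

Depreciable base = $440,761 − $88,700 = $352,061.
Rate = $352,061 / 15,307 units = $23 per unit.
Year 1: 5,593 × $23 = $128,639. Book value $312,122.
Year 2: 2,207 × $23 = $50,761. Book value $261,361.
Year 3: 2,721 × $23 = $62,583. Book value $198,778.
Accumulated through year 3 = $440,761 − $198,778 = $241,983.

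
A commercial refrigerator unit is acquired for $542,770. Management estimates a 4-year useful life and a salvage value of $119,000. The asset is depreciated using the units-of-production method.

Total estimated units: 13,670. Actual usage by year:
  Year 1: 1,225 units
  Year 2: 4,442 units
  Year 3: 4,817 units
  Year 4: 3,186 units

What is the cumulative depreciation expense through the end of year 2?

$175,677

Depreciable base = $542,770 − $119,000 = $423,770.
Rate = $423,770 / 13,670 units = $31 per unit.
Year 1: 1,225 × $31 = $37,975. Book value $504,795.
Year 2: 4,442 × $31 = $137,702. Book value $367,093.
Accumulated through year 2 = $542,770 − $367,093 = $175,677.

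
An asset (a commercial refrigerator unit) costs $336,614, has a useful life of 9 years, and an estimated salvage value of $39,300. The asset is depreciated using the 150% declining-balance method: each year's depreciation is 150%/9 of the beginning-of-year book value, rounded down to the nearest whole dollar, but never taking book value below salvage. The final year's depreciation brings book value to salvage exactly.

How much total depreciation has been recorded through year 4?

$174,280

Depreciable base = $336,614 − $39,300 = $297,314.
Year 1: ⌊$336,614 × 150%/9⌋ = $56,102. Book value $280,512.
Year 2: ⌊$280,512 × 150%/9⌋ = $46,752. Book value $233,760.
Year 3: ⌊$233,760 × 150%/9⌋ = $38,960. Book value $194,800.
Year 4: ⌊$194,800 × 150%/9⌋ = $32,466. Book value $162,334.
Accumulated through year 4 = $336,614 − $162,334 = $174,280.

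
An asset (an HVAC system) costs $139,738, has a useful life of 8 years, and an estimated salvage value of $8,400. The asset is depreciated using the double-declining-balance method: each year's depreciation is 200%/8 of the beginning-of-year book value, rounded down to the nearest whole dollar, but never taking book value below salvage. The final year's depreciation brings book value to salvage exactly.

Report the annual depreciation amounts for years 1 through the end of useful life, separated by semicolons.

Depreciable base = $139,738 − $8,400 = $131,338.
Year 1: ⌊$139,738 × 200%/8⌋ = $34,934. Book value $104,804.
Year 2: ⌊$104,804 × 200%/8⌋ = $26,201. Book value $78,603.
Year 3: ⌊$78,603 × 200%/8⌋ = $19,650. Book value $58,953.
Year 4: ⌊$58,953 × 200%/8⌋ = $14,738. Book value $44,215.
Year 5: ⌊$44,215 × 200%/8⌋ = $11,053. Book value $33,162.
Year 6: ⌊$33,162 × 200%/8⌋ = $8,290. Book value $24,872.
Year 7: ⌊$24,872 × 200%/8⌋ = $6,218. Book value $18,654.
Year 8 (final): $18,654 − $8,400 = $10,254. Book value $8,400.

$34,934; $26,201; $19,650; $14,738; $11,053; $8,290; $6,218; $10,254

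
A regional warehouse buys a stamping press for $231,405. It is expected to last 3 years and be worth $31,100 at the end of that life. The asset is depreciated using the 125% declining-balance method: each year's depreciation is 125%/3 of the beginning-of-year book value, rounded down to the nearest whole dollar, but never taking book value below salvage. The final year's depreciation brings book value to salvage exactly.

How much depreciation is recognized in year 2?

$56,244

Depreciable base = $231,405 − $31,100 = $200,305.
Year 1: ⌊$231,405 × 125%/3⌋ = $96,418. Book value $134,987.
Year 2: ⌊$134,987 × 125%/3⌋ = $56,244. Book value $78,743.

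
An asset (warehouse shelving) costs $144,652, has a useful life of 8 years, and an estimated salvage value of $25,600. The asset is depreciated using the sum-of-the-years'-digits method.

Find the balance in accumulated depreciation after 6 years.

Depreciable base = $144,652 − $25,600 = $119,052.
Sum of the years' digits = 8+7+6+5+4+3+2+1 = 36.
Year 1: $119,052 × 8/36 = $26,456. Book value $118,196.
Year 2: $119,052 × 7/36 = $23,149. Book value $95,047.
Year 3: $119,052 × 6/36 = $19,842. Book value $75,205.
Year 4: $119,052 × 5/36 = $16,535. Book value $58,670.
Year 5: $119,052 × 4/36 = $13,228. Book value $45,442.
Year 6: $119,052 × 3/36 = $9,921. Book value $35,521.
Accumulated through year 6 = $144,652 − $35,521 = $109,131.

$109,131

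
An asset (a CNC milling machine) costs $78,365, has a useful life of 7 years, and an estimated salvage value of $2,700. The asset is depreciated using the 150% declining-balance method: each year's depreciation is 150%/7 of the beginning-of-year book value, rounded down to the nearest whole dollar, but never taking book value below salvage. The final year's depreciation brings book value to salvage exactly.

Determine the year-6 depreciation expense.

Depreciable base = $78,365 − $2,700 = $75,665.
Year 1: ⌊$78,365 × 150%/7⌋ = $16,792. Book value $61,573.
Year 2: ⌊$61,573 × 150%/7⌋ = $13,194. Book value $48,379.
Year 3: ⌊$48,379 × 150%/7⌋ = $10,366. Book value $38,013.
Year 4: ⌊$38,013 × 150%/7⌋ = $8,145. Book value $29,868.
Year 5: ⌊$29,868 × 150%/7⌋ = $6,400. Book value $23,468.
Year 6: ⌊$23,468 × 150%/7⌋ = $5,028. Book value $18,440.

$5,028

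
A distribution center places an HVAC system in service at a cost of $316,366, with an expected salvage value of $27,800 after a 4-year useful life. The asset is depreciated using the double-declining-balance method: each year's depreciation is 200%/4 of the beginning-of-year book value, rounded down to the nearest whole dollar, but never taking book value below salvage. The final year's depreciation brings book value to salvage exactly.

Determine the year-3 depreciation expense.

$39,546

Depreciable base = $316,366 − $27,800 = $288,566.
Year 1: ⌊$316,366 × 200%/4⌋ = $158,183. Book value $158,183.
Year 2: ⌊$158,183 × 200%/4⌋ = $79,091. Book value $79,092.
Year 3: ⌊$79,092 × 200%/4⌋ = $39,546. Book value $39,546.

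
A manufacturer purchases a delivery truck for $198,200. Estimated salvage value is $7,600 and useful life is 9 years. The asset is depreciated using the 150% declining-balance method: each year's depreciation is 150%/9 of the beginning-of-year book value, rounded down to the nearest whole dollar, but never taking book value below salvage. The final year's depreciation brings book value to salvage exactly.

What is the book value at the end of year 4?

Depreciable base = $198,200 − $7,600 = $190,600.
Year 1: ⌊$198,200 × 150%/9⌋ = $33,033. Book value $165,167.
Year 2: ⌊$165,167 × 150%/9⌋ = $27,527. Book value $137,640.
Year 3: ⌊$137,640 × 150%/9⌋ = $22,940. Book value $114,700.
Year 4: ⌊$114,700 × 150%/9⌋ = $19,116. Book value $95,584.

$95,584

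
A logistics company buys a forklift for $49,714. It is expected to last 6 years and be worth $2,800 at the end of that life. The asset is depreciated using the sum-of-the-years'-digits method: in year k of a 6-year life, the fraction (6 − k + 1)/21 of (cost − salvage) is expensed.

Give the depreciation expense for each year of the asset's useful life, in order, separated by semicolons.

Depreciable base = $49,714 − $2,800 = $46,914.
Sum of the years' digits = 6+5+4+3+2+1 = 21.
Year 1: $46,914 × 6/21 = $13,404. Book value $36,310.
Year 2: $46,914 × 5/21 = $11,170. Book value $25,140.
Year 3: $46,914 × 4/21 = $8,936. Book value $16,204.
Year 4: $46,914 × 3/21 = $6,702. Book value $9,502.
Year 5: $46,914 × 2/21 = $4,468. Book value $5,034.
Year 6: $46,914 × 1/21 = $2,234. Book value $2,800.

$13,404; $11,170; $8,936; $6,702; $4,468; $2,234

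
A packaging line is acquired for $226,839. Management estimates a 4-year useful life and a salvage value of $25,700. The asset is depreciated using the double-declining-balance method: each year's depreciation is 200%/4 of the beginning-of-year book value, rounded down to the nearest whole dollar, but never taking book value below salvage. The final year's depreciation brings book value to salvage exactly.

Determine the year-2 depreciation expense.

$56,710

Depreciable base = $226,839 − $25,700 = $201,139.
Year 1: ⌊$226,839 × 200%/4⌋ = $113,419. Book value $113,420.
Year 2: ⌊$113,420 × 200%/4⌋ = $56,710. Book value $56,710.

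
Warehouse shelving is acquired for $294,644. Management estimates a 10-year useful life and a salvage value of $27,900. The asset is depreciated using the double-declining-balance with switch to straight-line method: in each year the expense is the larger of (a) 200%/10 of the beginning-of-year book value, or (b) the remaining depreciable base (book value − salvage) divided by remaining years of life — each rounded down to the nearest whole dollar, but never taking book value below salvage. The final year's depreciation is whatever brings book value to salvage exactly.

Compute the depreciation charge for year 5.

Depreciable base = $294,644 − $27,900 = $266,744.
Year 1: DB = ⌊$294,644 × 200%/10⌋ = $58,928; SL = ⌊$266,744/10⌋ = $26,674 → take DB $58,928. Book value $235,716.
Year 2: DB = ⌊$235,716 × 200%/10⌋ = $47,143; SL = ⌊$207,816/9⌋ = $23,090 → take DB $47,143. Book value $188,573.
Year 3: DB = ⌊$188,573 × 200%/10⌋ = $37,714; SL = ⌊$160,673/8⌋ = $20,084 → take DB $37,714. Book value $150,859.
Year 4: DB = ⌊$150,859 × 200%/10⌋ = $30,171; SL = ⌊$122,959/7⌋ = $17,565 → take DB $30,171. Book value $120,688.
Year 5: DB = ⌊$120,688 × 200%/10⌋ = $24,137; SL = ⌊$92,788/6⌋ = $15,464 → take DB $24,137. Book value $96,551.

$24,137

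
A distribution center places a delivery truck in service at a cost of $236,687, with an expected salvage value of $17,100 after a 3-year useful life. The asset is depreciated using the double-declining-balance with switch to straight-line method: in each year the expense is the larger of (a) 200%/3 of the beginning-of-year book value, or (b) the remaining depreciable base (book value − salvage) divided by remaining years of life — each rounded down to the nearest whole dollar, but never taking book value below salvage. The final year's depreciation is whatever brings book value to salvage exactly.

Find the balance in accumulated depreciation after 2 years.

$210,388

Depreciable base = $236,687 − $17,100 = $219,587.
Year 1: DB = ⌊$236,687 × 200%/3⌋ = $157,791; SL = ⌊$219,587/3⌋ = $73,195 → take DB $157,791. Book value $78,896.
Year 2: DB = ⌊$78,896 × 200%/3⌋ = $52,597; SL = ⌊$61,796/2⌋ = $30,898 → take DB $52,597. Book value $26,299.
Accumulated through year 2 = $236,687 − $26,299 = $210,388.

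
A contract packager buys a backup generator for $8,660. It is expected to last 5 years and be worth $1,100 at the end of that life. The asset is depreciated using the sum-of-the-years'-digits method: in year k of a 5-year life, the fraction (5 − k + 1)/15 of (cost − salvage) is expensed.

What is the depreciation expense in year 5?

$504

Depreciable base = $8,660 − $1,100 = $7,560.
Sum of the years' digits = 5+4+3+2+1 = 15.
Year 1: $7,560 × 5/15 = $2,520. Book value $6,140.
Year 2: $7,560 × 4/15 = $2,016. Book value $4,124.
Year 3: $7,560 × 3/15 = $1,512. Book value $2,612.
Year 4: $7,560 × 2/15 = $1,008. Book value $1,604.
Year 5: $7,560 × 1/15 = $504. Book value $1,100.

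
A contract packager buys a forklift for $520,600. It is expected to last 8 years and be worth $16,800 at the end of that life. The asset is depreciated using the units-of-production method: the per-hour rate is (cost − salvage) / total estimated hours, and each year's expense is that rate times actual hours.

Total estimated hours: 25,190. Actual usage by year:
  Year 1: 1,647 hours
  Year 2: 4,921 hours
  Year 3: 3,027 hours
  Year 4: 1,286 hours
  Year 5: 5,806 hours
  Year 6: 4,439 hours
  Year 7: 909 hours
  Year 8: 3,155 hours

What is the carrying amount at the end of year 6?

$98,080

Depreciable base = $520,600 − $16,800 = $503,800.
Rate = $503,800 / 25,190 hours = $20 per hour.
Year 1: 1,647 × $20 = $32,940. Book value $487,660.
Year 2: 4,921 × $20 = $98,420. Book value $389,240.
Year 3: 3,027 × $20 = $60,540. Book value $328,700.
Year 4: 1,286 × $20 = $25,720. Book value $302,980.
Year 5: 5,806 × $20 = $116,120. Book value $186,860.
Year 6: 4,439 × $20 = $88,780. Book value $98,080.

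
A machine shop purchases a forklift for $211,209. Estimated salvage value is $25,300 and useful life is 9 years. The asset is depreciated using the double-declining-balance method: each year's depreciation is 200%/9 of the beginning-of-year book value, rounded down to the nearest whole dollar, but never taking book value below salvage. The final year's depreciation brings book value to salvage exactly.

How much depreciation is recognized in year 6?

$13,359

Depreciable base = $211,209 − $25,300 = $185,909.
Year 1: ⌊$211,209 × 200%/9⌋ = $46,935. Book value $164,274.
Year 2: ⌊$164,274 × 200%/9⌋ = $36,505. Book value $127,769.
Year 3: ⌊$127,769 × 200%/9⌋ = $28,393. Book value $99,376.
Year 4: ⌊$99,376 × 200%/9⌋ = $22,083. Book value $77,293.
Year 5: ⌊$77,293 × 200%/9⌋ = $17,176. Book value $60,117.
Year 6: ⌊$60,117 × 200%/9⌋ = $13,359. Book value $46,758.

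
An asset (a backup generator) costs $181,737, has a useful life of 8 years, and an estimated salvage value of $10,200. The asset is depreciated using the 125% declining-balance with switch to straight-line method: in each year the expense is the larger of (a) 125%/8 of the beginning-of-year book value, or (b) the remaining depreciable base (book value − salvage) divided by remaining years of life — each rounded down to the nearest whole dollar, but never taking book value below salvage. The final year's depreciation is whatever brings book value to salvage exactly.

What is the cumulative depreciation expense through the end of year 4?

$92,363

Depreciable base = $181,737 − $10,200 = $171,537.
Year 1: DB = ⌊$181,737 × 125%/8⌋ = $28,396; SL = ⌊$171,537/8⌋ = $21,442 → take DB $28,396. Book value $153,341.
Year 2: DB = ⌊$153,341 × 125%/8⌋ = $23,959; SL = ⌊$143,141/7⌋ = $20,448 → take DB $23,959. Book value $129,382.
Year 3: DB = ⌊$129,382 × 125%/8⌋ = $20,215; SL = ⌊$119,182/6⌋ = $19,863 → take DB $20,215. Book value $109,167.
Year 4: DB = ⌊$109,167 × 125%/8⌋ = $17,057; SL = ⌊$98,967/5⌋ = $19,793 → take SL $19,793. Book value $89,374.
Accumulated through year 4 = $181,737 − $89,374 = $92,363.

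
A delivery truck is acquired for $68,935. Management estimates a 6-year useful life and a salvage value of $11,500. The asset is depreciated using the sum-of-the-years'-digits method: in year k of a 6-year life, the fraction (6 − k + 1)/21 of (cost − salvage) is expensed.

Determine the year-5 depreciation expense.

Depreciable base = $68,935 − $11,500 = $57,435.
Sum of the years' digits = 6+5+4+3+2+1 = 21.
Year 1: $57,435 × 6/21 = $16,410. Book value $52,525.
Year 2: $57,435 × 5/21 = $13,675. Book value $38,850.
Year 3: $57,435 × 4/21 = $10,940. Book value $27,910.
Year 4: $57,435 × 3/21 = $8,205. Book value $19,705.
Year 5: $57,435 × 2/21 = $5,470. Book value $14,235.

$5,470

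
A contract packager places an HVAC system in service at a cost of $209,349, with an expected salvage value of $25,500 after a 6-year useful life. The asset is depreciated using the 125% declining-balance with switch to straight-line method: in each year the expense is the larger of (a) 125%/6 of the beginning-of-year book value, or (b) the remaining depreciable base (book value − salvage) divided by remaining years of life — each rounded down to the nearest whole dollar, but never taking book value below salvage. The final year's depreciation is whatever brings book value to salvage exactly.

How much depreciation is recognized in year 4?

Depreciable base = $209,349 − $25,500 = $183,849.
Year 1: DB = ⌊$209,349 × 125%/6⌋ = $43,614; SL = ⌊$183,849/6⌋ = $30,641 → take DB $43,614. Book value $165,735.
Year 2: DB = ⌊$165,735 × 125%/6⌋ = $34,528; SL = ⌊$140,235/5⌋ = $28,047 → take DB $34,528. Book value $131,207.
Year 3: DB = ⌊$131,207 × 125%/6⌋ = $27,334; SL = ⌊$105,707/4⌋ = $26,426 → take DB $27,334. Book value $103,873.
Year 4: DB = ⌊$103,873 × 125%/6⌋ = $21,640; SL = ⌊$78,373/3⌋ = $26,124 → take SL $26,124. Book value $77,749.

$26,124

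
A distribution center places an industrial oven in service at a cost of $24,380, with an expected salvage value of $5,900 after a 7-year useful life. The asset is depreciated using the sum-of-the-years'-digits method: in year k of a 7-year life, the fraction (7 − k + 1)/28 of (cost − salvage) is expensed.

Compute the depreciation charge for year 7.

Depreciable base = $24,380 − $5,900 = $18,480.
Sum of the years' digits = 7+6+5+4+3+2+1 = 28.
Year 1: $18,480 × 7/28 = $4,620. Book value $19,760.
Year 2: $18,480 × 6/28 = $3,960. Book value $15,800.
Year 3: $18,480 × 5/28 = $3,300. Book value $12,500.
Year 4: $18,480 × 4/28 = $2,640. Book value $9,860.
Year 5: $18,480 × 3/28 = $1,980. Book value $7,880.
Year 6: $18,480 × 2/28 = $1,320. Book value $6,560.
Year 7: $18,480 × 1/28 = $660. Book value $5,900.

$660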